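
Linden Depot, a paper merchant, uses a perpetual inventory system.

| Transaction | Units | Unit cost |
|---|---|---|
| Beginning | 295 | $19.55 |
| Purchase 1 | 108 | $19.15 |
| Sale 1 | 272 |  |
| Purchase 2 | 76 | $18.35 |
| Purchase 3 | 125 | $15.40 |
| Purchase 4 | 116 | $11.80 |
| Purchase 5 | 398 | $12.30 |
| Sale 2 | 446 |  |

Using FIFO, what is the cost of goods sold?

COGS = $12,500.25

Sale 1 (272) [FIFO — oldest first]: 272 @ $19.55 = $5,317.60
Sale 2 (446) [FIFO — oldest first]: 23 @ $19.55 + 108 @ $19.15 + 76 @ $18.35 + 125 @ $15.40 + 114 @ $11.80 = $7,182.65
Total COGS = $5,317.60 + $7,182.65 = $12,500.25
Ending inventory: 2 @ $11.80 + 398 @ $12.30 = $4,919.00
Check: goods available $17,419.25 = COGS $12,500.25 + ending $4,919.00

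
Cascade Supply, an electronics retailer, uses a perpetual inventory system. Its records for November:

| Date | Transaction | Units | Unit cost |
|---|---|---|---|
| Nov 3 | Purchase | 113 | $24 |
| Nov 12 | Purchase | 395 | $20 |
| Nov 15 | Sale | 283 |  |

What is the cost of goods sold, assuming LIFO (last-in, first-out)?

Nov 15, 283 sold [LIFO — newest first]: 283 @ $20 = $5,660
Ending inventory: 113 @ $24 + 112 @ $20 = $4,952
Check: goods available $10,612 = COGS $5,660 + ending $4,952

COGS = $5,660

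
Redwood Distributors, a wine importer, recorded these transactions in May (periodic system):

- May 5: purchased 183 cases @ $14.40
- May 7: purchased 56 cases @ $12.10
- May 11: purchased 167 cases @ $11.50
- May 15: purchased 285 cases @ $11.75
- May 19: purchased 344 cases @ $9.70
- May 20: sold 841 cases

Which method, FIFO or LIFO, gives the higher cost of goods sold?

FIFO

FIFO COGS: 183 @ $14.40 + 56 @ $12.10 + 167 @ $11.50 + 285 @ $11.75 + 150 @ $9.70 = $10,037.05
LIFO COGS: 344 @ $9.70 + 285 @ $11.75 + 167 @ $11.50 + 45 @ $12.10 = $9,150.55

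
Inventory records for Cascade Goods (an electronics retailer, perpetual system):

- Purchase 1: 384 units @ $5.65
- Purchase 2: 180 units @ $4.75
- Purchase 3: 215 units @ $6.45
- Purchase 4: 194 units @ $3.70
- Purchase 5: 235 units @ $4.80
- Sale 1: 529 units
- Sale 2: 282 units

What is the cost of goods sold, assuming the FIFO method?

COGS = $4,529.75

Sale 1 (529) [FIFO — oldest first]: 384 @ $5.65 + 145 @ $4.75 = $2,858.35
Sale 2 (282) [FIFO — oldest first]: 35 @ $4.75 + 215 @ $6.45 + 32 @ $3.70 = $1,671.40
Total COGS = $2,858.35 + $1,671.40 = $4,529.75
Ending inventory: 162 @ $3.70 + 235 @ $4.80 = $1,727.40
Check: goods available $6,257.15 = COGS $4,529.75 + ending $1,727.40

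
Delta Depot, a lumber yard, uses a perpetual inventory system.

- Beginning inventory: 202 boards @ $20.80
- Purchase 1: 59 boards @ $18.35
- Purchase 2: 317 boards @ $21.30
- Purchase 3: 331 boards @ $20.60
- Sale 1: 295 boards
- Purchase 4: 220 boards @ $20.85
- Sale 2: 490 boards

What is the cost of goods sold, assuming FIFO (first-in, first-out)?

Sale 1 (295) [FIFO — oldest first]: 202 @ $20.80 + 59 @ $18.35 + 34 @ $21.30 = $6,008.45
Sale 2 (490) [FIFO — oldest first]: 283 @ $21.30 + 207 @ $20.60 = $10,292.10
Total COGS = $6,008.45 + $10,292.10 = $16,300.55
Ending inventory: 124 @ $20.60 + 220 @ $20.85 = $7,141.40

COGS = $16,300.55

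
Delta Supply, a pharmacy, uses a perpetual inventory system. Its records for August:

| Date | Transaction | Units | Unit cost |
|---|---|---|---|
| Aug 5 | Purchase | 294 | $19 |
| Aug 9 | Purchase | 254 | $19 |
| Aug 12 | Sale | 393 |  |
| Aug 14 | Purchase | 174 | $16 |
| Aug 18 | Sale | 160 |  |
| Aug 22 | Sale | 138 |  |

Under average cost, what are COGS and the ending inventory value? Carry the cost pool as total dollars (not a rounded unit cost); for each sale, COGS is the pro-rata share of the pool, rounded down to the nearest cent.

COGS = $12,656.18; ending inventory = $539.82

After Aug 5: 294 on hand, pool $5,586.00 (≈ $19.0000 each)
After Aug 9: 548 on hand, pool $10,412.00 (≈ $19.0000 each)
Aug 12, sell 393: 393/548 × $10,412.00 → $7,467.00
After Aug 14: 329 on hand, pool $5,729.00 (≈ $17.4134 each)
Aug 18, sell 160: 160/329 × $5,729.00 → $2,786.13
Aug 22, sell 138: 138/169 × $2,942.87 → $2,403.05
Total COGS = $7,467.00 + $2,786.13 + $2,403.05 = $12,656.18
Ending inventory (cost pool remaining) = $539.82
Check: goods available $13,196.00 = COGS $12,656.18 + ending $539.82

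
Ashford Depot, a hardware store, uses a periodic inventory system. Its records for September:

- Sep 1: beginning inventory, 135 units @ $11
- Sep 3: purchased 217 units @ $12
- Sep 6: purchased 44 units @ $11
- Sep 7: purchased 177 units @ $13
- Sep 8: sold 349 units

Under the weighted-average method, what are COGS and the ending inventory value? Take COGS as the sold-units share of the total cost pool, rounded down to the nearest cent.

COGS = $4,186.78; ending inventory = $2,687.22

Sep 8, sell 349: 349/573 × $6,874.00 → $4,186.78
Ending inventory (cost pool remaining) = $2,687.22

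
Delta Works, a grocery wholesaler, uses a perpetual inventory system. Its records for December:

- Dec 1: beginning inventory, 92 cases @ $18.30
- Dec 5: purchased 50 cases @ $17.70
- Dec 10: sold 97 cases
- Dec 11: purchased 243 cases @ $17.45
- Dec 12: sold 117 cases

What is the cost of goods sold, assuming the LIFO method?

Dec 10, 97 sold [LIFO — newest first]: 50 @ $17.70 + 47 @ $18.30 = $1,745.10
Dec 12, 117 sold [LIFO — newest first]: 117 @ $17.45 = $2,041.65
Total COGS = $1,745.10 + $2,041.65 = $3,786.75
Ending inventory: 45 @ $18.30 + 126 @ $17.45 = $3,022.20
Check: goods available $6,808.95 = COGS $3,786.75 + ending $3,022.20

COGS = $3,786.75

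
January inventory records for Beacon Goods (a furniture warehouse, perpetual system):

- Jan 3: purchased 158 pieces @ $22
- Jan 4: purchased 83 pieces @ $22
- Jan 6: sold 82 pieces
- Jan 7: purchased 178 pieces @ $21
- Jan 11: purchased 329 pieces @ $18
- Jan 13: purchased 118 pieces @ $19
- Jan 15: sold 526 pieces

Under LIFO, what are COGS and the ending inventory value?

Jan 6, 82 sold [LIFO — newest first]: 82 @ $22 = $1,804
Jan 15, 526 sold [LIFO — newest first]: 118 @ $19 + 329 @ $18 + 79 @ $21 = $9,823
Total COGS = $1,804 + $9,823 = $11,627
Ending inventory: 158 @ $22 + 1 @ $22 + 99 @ $21 = $5,577

COGS = $11,627; ending inventory = $5,577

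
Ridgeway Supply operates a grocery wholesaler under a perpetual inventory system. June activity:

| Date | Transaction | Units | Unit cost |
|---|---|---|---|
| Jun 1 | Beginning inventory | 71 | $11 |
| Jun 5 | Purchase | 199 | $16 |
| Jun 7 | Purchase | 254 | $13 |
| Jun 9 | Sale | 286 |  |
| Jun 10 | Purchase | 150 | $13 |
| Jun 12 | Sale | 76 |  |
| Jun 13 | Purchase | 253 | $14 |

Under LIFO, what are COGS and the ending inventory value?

Jun 9, 286 sold [LIFO — newest first]: 254 @ $13 + 32 @ $16 = $3,814
Jun 12, 76 sold [LIFO — newest first]: 76 @ $13 = $988
Total COGS = $3,814 + $988 = $4,802
Ending inventory: 71 @ $11 + 167 @ $16 + 74 @ $13 + 253 @ $14 = $7,957
Check: goods available $12,759 = COGS $4,802 + ending $7,957

COGS = $4,802; ending inventory = $7,957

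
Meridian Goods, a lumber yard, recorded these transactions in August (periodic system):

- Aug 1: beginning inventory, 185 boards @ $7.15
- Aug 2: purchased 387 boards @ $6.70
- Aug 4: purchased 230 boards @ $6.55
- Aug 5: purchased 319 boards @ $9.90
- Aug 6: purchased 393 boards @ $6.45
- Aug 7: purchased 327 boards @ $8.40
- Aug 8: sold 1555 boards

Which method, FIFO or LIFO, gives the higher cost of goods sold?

LIFO

FIFO COGS: 185 @ $7.15 + 387 @ $6.70 + 230 @ $6.55 + 319 @ $9.90 + 393 @ $6.45 + 41 @ $8.40 = $11,459.50
LIFO COGS: 327 @ $8.40 + 393 @ $6.45 + 319 @ $9.90 + 230 @ $6.55 + 286 @ $6.70 = $11,862.45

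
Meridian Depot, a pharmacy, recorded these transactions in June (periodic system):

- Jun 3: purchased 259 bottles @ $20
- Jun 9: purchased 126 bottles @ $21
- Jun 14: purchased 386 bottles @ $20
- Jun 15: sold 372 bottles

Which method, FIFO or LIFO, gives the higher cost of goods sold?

FIFO

FIFO COGS: 259 @ $20 + 113 @ $21 = $7,553
LIFO COGS: 372 @ $20 = $7,440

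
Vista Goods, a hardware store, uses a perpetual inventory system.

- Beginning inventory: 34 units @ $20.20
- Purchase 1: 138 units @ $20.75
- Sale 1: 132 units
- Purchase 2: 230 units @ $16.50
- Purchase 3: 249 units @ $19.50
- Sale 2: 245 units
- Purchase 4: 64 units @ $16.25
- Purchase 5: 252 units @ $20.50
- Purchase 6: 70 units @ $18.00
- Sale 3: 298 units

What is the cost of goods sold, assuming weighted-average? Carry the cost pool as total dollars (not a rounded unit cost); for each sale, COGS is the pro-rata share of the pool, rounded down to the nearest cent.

COGS = $12,827.83

After Beginning: 34 on hand, pool $686.80 (≈ $20.2000 each)
After Purchase 1: 172 on hand, pool $3,550.30 (≈ $20.6413 each)
Sale 1, sell 132: 132/172 × $3,550.30 → $2,724.64
After Purchase 2: 270 on hand, pool $4,620.66 (≈ $17.1136 each)
After Purchase 3: 519 on hand, pool $9,476.16 (≈ $18.2585 each)
Sale 2, sell 245: 245/519 × $9,476.16 → $4,473.33
After Purchase 4: 338 on hand, pool $6,042.83 (≈ $17.8782 each)
After Purchase 5: 590 on hand, pool $11,208.83 (≈ $18.9980 each)
After Purchase 6: 660 on hand, pool $12,468.83 (≈ $18.8922 each)
Sale 3, sell 298: 298/660 × $12,468.83 → $5,629.86
Total COGS = $2,724.64 + $4,473.33 + $5,629.86 = $12,827.83
Ending inventory (cost pool remaining) = $6,838.97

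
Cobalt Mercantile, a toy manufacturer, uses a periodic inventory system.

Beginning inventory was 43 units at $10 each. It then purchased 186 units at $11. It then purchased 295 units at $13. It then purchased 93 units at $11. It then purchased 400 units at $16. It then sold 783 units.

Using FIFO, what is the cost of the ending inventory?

Ending inventory = $3,744

Sale 1 (783) [FIFO — oldest first]: 43 @ $10 + 186 @ $11 + 295 @ $13 + 93 @ $11 + 166 @ $16 = $9,990
Ending inventory: 234 @ $16 = $3,744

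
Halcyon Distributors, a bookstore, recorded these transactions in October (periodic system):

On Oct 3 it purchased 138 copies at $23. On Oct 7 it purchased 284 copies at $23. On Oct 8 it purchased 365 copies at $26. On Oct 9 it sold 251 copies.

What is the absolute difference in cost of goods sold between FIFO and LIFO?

$753

FIFO COGS: 138 @ $23 + 113 @ $23 = $5,773
LIFO COGS: 251 @ $26 = $6,526
Difference = |$5,773 − $6,526| = $753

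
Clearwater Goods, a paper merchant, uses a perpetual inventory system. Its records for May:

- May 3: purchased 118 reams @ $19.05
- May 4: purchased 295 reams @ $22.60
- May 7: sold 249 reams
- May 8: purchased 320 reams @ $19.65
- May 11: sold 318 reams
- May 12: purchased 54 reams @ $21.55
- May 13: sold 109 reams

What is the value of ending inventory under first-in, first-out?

Ending inventory = $2,283.75

May 7, 249 sold [FIFO — oldest first]: 118 @ $19.05 + 131 @ $22.60 = $5,208.50
May 11, 318 sold [FIFO — oldest first]: 164 @ $22.60 + 154 @ $19.65 = $6,732.50
May 13, 109 sold [FIFO — oldest first]: 109 @ $19.65 = $2,141.85
Total COGS = $5,208.50 + $6,732.50 + $2,141.85 = $14,082.85
Ending inventory: 57 @ $19.65 + 54 @ $21.55 = $2,283.75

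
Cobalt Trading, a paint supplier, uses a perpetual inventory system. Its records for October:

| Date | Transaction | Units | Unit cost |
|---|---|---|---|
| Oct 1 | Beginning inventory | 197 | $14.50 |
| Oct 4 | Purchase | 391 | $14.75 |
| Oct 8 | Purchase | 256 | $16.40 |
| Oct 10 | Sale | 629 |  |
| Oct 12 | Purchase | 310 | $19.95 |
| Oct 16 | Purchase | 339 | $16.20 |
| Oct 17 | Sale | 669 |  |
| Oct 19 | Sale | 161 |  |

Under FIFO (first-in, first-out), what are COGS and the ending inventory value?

COGS = $23,947.65; ending inventory = $550.80

Oct 10, 629 sold [FIFO — oldest first]: 197 @ $14.50 + 391 @ $14.75 + 41 @ $16.40 = $9,296.15
Oct 17, 669 sold [FIFO — oldest first]: 215 @ $16.40 + 310 @ $19.95 + 144 @ $16.20 = $12,043.30
Oct 19, 161 sold [FIFO — oldest first]: 161 @ $16.20 = $2,608.20
Total COGS = $9,296.15 + $12,043.30 + $2,608.20 = $23,947.65
Ending inventory: 34 @ $16.20 = $550.80
Check: goods available $24,498.45 = COGS $23,947.65 + ending $550.80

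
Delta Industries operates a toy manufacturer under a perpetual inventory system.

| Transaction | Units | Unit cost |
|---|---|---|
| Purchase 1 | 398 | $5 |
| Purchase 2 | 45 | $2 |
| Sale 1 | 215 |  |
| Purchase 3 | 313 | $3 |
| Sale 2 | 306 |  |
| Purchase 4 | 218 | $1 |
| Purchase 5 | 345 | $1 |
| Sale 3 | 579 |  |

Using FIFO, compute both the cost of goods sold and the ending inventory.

Sale 1 (215) [FIFO — oldest first]: 215 @ $5 = $1,075
Sale 2 (306) [FIFO — oldest first]: 183 @ $5 + 45 @ $2 + 78 @ $3 = $1,239
Sale 3 (579) [FIFO — oldest first]: 235 @ $3 + 218 @ $1 + 126 @ $1 = $1,049
Total COGS = $1,075 + $1,239 + $1,049 = $3,363
Ending inventory: 219 @ $1 = $219

COGS = $3,363; ending inventory = $219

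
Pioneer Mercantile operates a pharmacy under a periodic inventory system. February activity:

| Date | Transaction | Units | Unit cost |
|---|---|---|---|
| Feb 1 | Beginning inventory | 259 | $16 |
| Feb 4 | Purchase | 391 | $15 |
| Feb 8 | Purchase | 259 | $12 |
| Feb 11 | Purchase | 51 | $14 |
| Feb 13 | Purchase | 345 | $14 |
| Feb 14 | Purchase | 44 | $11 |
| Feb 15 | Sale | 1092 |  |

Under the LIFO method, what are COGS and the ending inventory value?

Feb 15, 1092 sold [LIFO — newest first]: 44 @ $11 + 345 @ $14 + 51 @ $14 + 259 @ $12 + 391 @ $15 + 2 @ $16 = $15,033
Ending inventory: 257 @ $16 = $4,112

COGS = $15,033; ending inventory = $4,112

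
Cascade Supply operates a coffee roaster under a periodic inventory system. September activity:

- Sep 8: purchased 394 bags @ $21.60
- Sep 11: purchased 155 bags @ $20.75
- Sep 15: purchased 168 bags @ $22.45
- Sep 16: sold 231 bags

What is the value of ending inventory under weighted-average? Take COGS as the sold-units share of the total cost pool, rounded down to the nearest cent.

Ending inventory = $10,505.09

Sep 16, sell 231: 231/717 × $15,498.25 → $4,993.16
Ending inventory (cost pool remaining) = $10,505.09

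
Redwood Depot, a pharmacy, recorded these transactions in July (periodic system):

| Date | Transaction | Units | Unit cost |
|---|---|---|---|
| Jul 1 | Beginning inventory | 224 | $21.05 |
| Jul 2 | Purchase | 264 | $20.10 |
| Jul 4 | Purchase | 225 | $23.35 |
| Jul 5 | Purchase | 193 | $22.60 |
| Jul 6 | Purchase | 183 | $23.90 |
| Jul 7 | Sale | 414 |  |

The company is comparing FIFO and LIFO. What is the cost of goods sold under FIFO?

COGS = $8,534.20

FIFO COGS: 224 @ $21.05 + 190 @ $20.10 = $8,534.20
LIFO COGS: 183 @ $23.90 + 193 @ $22.60 + 38 @ $23.35 = $9,622.80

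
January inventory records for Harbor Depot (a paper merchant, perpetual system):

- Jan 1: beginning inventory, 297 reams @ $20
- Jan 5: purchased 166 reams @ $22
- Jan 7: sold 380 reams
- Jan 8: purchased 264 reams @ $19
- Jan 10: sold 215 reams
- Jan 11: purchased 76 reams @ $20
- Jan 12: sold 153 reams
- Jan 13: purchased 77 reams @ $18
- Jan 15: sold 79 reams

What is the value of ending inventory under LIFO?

Ending inventory = $1,060

Jan 7, 380 sold [LIFO — newest first]: 166 @ $22 + 214 @ $20 = $7,932
Jan 10, 215 sold [LIFO — newest first]: 215 @ $19 = $4,085
Jan 12, 153 sold [LIFO — newest first]: 76 @ $20 + 49 @ $19 + 28 @ $20 = $3,011
Jan 15, 79 sold [LIFO — newest first]: 77 @ $18 + 2 @ $20 = $1,426
Total COGS = $7,932 + $4,085 + $3,011 + $1,426 = $16,454
Ending inventory: 53 @ $20 = $1,060
Check: goods available $17,514 = COGS $16,454 + ending $1,060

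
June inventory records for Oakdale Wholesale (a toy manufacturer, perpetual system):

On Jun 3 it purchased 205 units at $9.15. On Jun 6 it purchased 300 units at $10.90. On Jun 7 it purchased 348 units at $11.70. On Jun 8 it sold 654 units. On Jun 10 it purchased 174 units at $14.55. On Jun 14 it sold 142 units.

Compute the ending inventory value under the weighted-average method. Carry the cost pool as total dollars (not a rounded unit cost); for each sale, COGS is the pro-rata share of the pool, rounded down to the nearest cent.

Ending inventory = $2,899.62

After Jun 3: 205 on hand, pool $1,875.75 (≈ $9.1500 each)
After Jun 6: 505 on hand, pool $5,145.75 (≈ $10.1896 each)
After Jun 7: 853 on hand, pool $9,217.35 (≈ $10.8058 each)
Jun 8, sell 654: 654/853 × $9,217.35 → $7,066.99
After Jun 10: 373 on hand, pool $4,682.06 (≈ $12.5524 each)
Jun 14, sell 142: 142/373 × $4,682.06 → $1,782.44
Total COGS = $7,066.99 + $1,782.44 = $8,849.43
Ending inventory (cost pool remaining) = $2,899.62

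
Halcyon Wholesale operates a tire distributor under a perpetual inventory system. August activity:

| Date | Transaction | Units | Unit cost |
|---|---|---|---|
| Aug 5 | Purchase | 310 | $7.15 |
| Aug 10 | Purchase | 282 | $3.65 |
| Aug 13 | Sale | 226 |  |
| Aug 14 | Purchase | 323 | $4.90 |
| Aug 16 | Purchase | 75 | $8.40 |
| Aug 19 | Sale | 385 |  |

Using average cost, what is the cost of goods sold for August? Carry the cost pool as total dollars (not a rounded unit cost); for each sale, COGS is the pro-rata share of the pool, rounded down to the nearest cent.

COGS = $3,365.36

After Aug 5: 310 on hand, pool $2,216.50 (≈ $7.1500 each)
After Aug 10: 592 on hand, pool $3,245.80 (≈ $5.4828 each)
Aug 13, sell 226: 226/592 × $3,245.80 → $1,239.10
After Aug 14: 689 on hand, pool $3,589.40 (≈ $5.2096 each)
After Aug 16: 764 on hand, pool $4,219.40 (≈ $5.5228 each)
Aug 19, sell 385: 385/764 × $4,219.40 → $2,126.26
Total COGS = $1,239.10 + $2,126.26 = $3,365.36
Ending inventory (cost pool remaining) = $2,093.14
Check: goods available $5,458.50 = COGS $3,365.36 + ending $2,093.14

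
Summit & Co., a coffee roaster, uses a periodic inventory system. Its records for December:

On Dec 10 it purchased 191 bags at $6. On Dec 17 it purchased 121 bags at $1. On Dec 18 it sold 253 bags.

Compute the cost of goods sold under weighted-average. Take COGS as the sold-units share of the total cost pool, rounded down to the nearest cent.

COGS = $1,027.40

Dec 18, sell 253: 253/312 × $1,267.00 → $1,027.40
Ending inventory (cost pool remaining) = $239.60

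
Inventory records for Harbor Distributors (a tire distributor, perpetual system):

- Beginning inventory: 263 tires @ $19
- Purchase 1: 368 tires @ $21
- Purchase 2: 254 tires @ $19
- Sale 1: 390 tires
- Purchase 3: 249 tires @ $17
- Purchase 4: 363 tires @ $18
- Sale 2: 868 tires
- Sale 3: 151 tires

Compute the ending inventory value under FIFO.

Sale 1 (390) [FIFO — oldest first]: 263 @ $19 + 127 @ $21 = $7,664
Sale 2 (868) [FIFO — oldest first]: 241 @ $21 + 254 @ $19 + 249 @ $17 + 124 @ $18 = $16,352
Sale 3 (151) [FIFO — oldest first]: 151 @ $18 = $2,718
Total COGS = $7,664 + $16,352 + $2,718 = $26,734
Ending inventory: 88 @ $18 = $1,584

Ending inventory = $1,584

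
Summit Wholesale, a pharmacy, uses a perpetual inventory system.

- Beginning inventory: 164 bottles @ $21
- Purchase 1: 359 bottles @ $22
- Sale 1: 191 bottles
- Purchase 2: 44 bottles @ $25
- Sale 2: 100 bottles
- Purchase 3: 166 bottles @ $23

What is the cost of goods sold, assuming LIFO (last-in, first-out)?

Sale 1 (191) [LIFO — newest first]: 191 @ $22 = $4,202
Sale 2 (100) [LIFO — newest first]: 44 @ $25 + 56 @ $22 = $2,332
Total COGS = $4,202 + $2,332 = $6,534
Ending inventory: 164 @ $21 + 112 @ $22 + 166 @ $23 = $9,726

COGS = $6,534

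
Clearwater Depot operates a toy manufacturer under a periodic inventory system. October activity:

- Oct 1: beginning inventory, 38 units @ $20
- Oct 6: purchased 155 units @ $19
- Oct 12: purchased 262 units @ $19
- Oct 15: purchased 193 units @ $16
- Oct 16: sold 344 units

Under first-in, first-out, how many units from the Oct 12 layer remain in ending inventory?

Oct 16, 344 sold [FIFO — oldest first]: 38 @ $20 + 155 @ $19 + 151 @ $19 = $6,574
Ending inventory: 111 @ $19 + 193 @ $16 = $5,197

111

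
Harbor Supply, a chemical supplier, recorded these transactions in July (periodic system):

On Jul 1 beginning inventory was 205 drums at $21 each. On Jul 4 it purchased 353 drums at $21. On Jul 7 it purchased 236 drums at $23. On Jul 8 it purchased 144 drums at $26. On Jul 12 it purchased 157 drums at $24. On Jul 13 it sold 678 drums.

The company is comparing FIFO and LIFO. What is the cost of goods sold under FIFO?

COGS = $14,478

FIFO COGS: 205 @ $21 + 353 @ $21 + 120 @ $23 = $14,478
LIFO COGS: 157 @ $24 + 144 @ $26 + 236 @ $23 + 141 @ $21 = $15,901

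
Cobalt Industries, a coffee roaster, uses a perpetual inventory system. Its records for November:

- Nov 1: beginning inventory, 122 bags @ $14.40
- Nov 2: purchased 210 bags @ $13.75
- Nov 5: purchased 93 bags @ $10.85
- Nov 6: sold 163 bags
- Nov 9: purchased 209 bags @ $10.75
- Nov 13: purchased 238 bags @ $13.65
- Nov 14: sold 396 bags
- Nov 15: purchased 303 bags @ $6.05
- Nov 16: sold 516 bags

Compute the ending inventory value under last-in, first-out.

Nov 6, 163 sold [LIFO — newest first]: 93 @ $10.85 + 70 @ $13.75 = $1,971.55
Nov 14, 396 sold [LIFO — newest first]: 238 @ $13.65 + 158 @ $10.75 = $4,947.20
Nov 16, 516 sold [LIFO — newest first]: 303 @ $6.05 + 51 @ $10.75 + 140 @ $13.75 + 22 @ $14.40 = $4,623.20
Total COGS = $1,971.55 + $4,947.20 + $4,623.20 = $11,541.95
Ending inventory: 100 @ $14.40 = $1,440.00
Check: goods available $12,981.95 = COGS $11,541.95 + ending $1,440.00

Ending inventory = $1,440.00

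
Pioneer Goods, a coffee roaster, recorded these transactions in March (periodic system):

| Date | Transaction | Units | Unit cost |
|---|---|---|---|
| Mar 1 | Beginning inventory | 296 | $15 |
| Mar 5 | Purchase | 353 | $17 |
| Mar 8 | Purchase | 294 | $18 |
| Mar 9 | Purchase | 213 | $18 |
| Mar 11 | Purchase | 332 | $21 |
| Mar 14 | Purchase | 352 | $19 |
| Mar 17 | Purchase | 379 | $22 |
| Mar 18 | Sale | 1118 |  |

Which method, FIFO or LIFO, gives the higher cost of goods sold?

FIFO COGS: 296 @ $15 + 353 @ $17 + 294 @ $18 + 175 @ $18 = $18,883
LIFO COGS: 379 @ $22 + 352 @ $19 + 332 @ $21 + 55 @ $18 = $22,988

LIFO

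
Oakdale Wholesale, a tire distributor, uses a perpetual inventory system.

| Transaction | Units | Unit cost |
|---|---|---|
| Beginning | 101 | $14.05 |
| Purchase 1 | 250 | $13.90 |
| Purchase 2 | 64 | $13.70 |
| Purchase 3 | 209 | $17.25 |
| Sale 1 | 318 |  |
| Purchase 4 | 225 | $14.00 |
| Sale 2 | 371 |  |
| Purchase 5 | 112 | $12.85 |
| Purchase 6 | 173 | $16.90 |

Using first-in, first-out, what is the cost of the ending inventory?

Ending inventory = $6,602.90

Sale 1 (318) [FIFO — oldest first]: 101 @ $14.05 + 217 @ $13.90 = $4,435.35
Sale 2 (371) [FIFO — oldest first]: 33 @ $13.90 + 64 @ $13.70 + 209 @ $17.25 + 65 @ $14.00 = $5,850.75
Total COGS = $4,435.35 + $5,850.75 = $10,286.10
Ending inventory: 160 @ $14.00 + 112 @ $12.85 + 173 @ $16.90 = $6,602.90
Check: goods available $16,889.00 = COGS $10,286.10 + ending $6,602.90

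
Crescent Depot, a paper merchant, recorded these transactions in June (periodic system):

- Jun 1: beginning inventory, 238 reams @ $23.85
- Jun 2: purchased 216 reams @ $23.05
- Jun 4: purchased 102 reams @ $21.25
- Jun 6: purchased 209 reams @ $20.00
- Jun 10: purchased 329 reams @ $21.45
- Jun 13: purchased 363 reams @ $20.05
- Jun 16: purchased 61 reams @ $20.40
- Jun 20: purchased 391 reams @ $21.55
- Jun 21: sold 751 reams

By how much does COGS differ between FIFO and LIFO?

FIFO COGS: 238 @ $23.85 + 216 @ $23.05 + 102 @ $21.25 + 195 @ $20.00 = $16,722.60
LIFO COGS: 391 @ $21.55 + 61 @ $20.40 + 299 @ $20.05 = $15,665.40
Difference = |$16,722.60 − $15,665.40| = $1,057.20

$1,057.20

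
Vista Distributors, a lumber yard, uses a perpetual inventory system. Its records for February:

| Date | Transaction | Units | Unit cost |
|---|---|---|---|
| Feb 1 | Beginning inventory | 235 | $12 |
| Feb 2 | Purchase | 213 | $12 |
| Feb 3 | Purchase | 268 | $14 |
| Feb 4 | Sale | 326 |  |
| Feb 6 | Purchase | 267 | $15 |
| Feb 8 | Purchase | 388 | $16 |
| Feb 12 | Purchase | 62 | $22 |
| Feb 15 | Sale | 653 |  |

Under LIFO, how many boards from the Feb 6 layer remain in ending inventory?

64

Feb 4, 326 sold [LIFO — newest first]: 268 @ $14 + 58 @ $12 = $4,448
Feb 15, 653 sold [LIFO — newest first]: 62 @ $22 + 388 @ $16 + 203 @ $15 = $10,617
Total COGS = $4,448 + $10,617 = $15,065
Ending inventory: 235 @ $12 + 155 @ $12 + 64 @ $15 = $5,640
Check: goods available $20,705 = COGS $15,065 + ending $5,640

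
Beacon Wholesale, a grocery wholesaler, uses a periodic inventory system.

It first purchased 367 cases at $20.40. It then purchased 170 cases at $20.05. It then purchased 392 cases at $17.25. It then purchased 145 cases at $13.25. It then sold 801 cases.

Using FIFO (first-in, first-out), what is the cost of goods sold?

COGS = $15,449.30

Sale 1 (801) [FIFO — oldest first]: 367 @ $20.40 + 170 @ $20.05 + 264 @ $17.25 = $15,449.30
Ending inventory: 128 @ $17.25 + 145 @ $13.25 = $4,129.25
Check: goods available $19,578.55 = COGS $15,449.30 + ending $4,129.25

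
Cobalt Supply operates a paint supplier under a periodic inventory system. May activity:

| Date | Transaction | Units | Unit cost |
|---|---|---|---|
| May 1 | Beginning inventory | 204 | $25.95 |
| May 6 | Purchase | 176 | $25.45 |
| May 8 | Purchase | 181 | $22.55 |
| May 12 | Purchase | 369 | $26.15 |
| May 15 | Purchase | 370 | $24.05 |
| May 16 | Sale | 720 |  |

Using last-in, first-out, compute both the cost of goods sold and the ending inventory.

COGS = $18,051.00; ending inventory = $14,351.40

May 16, 720 sold [LIFO — newest first]: 370 @ $24.05 + 350 @ $26.15 = $18,051.00
Ending inventory: 204 @ $25.95 + 176 @ $25.45 + 181 @ $22.55 + 19 @ $26.15 = $14,351.40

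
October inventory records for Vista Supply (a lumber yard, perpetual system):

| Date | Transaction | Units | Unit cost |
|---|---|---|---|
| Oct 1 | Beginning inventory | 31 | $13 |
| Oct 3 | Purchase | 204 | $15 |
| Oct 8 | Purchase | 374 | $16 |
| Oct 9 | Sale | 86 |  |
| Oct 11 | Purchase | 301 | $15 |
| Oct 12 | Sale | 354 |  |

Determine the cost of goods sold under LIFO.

COGS = $6,739

Oct 9, 86 sold [LIFO — newest first]: 86 @ $16 = $1,376
Oct 12, 354 sold [LIFO — newest first]: 301 @ $15 + 53 @ $16 = $5,363
Total COGS = $1,376 + $5,363 = $6,739
Ending inventory: 31 @ $13 + 204 @ $15 + 235 @ $16 = $7,223
Check: goods available $13,962 = COGS $6,739 + ending $7,223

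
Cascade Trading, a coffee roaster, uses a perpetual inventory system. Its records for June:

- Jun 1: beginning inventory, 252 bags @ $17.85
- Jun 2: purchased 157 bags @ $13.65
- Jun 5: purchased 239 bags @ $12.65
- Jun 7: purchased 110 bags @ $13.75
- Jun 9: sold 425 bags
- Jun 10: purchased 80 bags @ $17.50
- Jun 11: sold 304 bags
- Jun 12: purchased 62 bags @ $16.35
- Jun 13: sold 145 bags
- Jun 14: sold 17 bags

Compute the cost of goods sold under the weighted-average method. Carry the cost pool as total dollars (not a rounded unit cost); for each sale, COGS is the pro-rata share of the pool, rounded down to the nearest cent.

COGS = $13,449.79

After Jun 1: 252 on hand, pool $4,498.20 (≈ $17.8500 each)
After Jun 2: 409 on hand, pool $6,641.25 (≈ $16.2378 each)
After Jun 5: 648 on hand, pool $9,664.60 (≈ $14.9145 each)
After Jun 7: 758 on hand, pool $11,177.10 (≈ $14.7455 each)
Jun 9, sell 425: 425/758 × $11,177.10 → $6,266.84
After Jun 10: 413 on hand, pool $6,310.26 (≈ $15.2791 each)
Jun 11, sell 304: 304/413 × $6,310.26 → $4,644.84
After Jun 12: 171 on hand, pool $2,679.12 (≈ $15.6674 each)
Jun 13, sell 145: 145/171 × $2,679.12 → $2,271.76
Jun 14, sell 17: 17/26 × $407.36 → $266.35
Total COGS = $6,266.84 + $4,644.84 + $2,271.76 + $266.35 = $13,449.79
Ending inventory (cost pool remaining) = $141.01
Check: goods available $13,590.80 = COGS $13,449.79 + ending $141.01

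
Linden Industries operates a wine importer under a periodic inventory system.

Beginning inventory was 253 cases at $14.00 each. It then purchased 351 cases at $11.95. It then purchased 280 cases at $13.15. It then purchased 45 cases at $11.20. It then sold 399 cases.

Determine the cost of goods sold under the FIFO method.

Sale 1 (399) [FIFO — oldest first]: 253 @ $14.00 + 146 @ $11.95 = $5,286.70
Ending inventory: 205 @ $11.95 + 280 @ $13.15 + 45 @ $11.20 = $6,635.75

COGS = $5,286.70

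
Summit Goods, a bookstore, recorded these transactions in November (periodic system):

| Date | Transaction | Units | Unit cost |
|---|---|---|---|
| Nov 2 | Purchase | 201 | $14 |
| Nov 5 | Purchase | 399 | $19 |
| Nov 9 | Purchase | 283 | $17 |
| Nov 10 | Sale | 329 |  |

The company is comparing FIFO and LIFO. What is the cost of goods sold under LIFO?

FIFO COGS: 201 @ $14 + 128 @ $19 = $5,246
LIFO COGS: 283 @ $17 + 46 @ $19 = $5,685

COGS = $5,685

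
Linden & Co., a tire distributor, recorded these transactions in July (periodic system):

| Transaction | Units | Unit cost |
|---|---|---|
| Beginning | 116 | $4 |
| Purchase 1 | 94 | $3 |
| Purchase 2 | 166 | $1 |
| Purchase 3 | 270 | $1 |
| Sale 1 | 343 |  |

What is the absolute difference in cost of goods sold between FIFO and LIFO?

$536

FIFO COGS: 116 @ $4 + 94 @ $3 + 133 @ $1 = $879
LIFO COGS: 270 @ $1 + 73 @ $1 = $343
Difference = |$879 − $343| = $536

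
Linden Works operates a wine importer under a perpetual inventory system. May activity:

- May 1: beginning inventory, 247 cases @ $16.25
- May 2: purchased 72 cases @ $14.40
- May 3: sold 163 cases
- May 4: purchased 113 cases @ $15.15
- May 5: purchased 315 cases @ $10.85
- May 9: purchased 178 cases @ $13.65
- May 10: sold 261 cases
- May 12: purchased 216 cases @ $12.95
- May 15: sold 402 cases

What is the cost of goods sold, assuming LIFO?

COGS = $10,661.10

May 3, 163 sold [LIFO — newest first]: 72 @ $14.40 + 91 @ $16.25 = $2,515.55
May 10, 261 sold [LIFO — newest first]: 178 @ $13.65 + 83 @ $10.85 = $3,330.25
May 15, 402 sold [LIFO — newest first]: 216 @ $12.95 + 186 @ $10.85 = $4,815.30
Total COGS = $2,515.55 + $3,330.25 + $4,815.30 = $10,661.10
Ending inventory: 156 @ $16.25 + 113 @ $15.15 + 46 @ $10.85 = $4,746.05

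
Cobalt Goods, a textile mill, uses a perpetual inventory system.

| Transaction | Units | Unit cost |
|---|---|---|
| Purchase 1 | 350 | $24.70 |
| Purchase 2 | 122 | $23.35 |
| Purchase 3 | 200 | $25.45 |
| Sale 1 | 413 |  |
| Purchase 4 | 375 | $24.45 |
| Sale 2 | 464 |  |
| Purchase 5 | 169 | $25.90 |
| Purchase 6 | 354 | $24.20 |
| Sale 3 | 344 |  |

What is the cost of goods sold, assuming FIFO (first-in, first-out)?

Sale 1 (413) [FIFO — oldest first]: 350 @ $24.70 + 63 @ $23.35 = $10,116.05
Sale 2 (464) [FIFO — oldest first]: 59 @ $23.35 + 200 @ $25.45 + 205 @ $24.45 = $11,479.90
Sale 3 (344) [FIFO — oldest first]: 170 @ $24.45 + 169 @ $25.90 + 5 @ $24.20 = $8,654.60
Total COGS = $10,116.05 + $11,479.90 + $8,654.60 = $30,250.55
Ending inventory: 349 @ $24.20 = $8,445.80
Check: goods available $38,696.35 = COGS $30,250.55 + ending $8,445.80

COGS = $30,250.55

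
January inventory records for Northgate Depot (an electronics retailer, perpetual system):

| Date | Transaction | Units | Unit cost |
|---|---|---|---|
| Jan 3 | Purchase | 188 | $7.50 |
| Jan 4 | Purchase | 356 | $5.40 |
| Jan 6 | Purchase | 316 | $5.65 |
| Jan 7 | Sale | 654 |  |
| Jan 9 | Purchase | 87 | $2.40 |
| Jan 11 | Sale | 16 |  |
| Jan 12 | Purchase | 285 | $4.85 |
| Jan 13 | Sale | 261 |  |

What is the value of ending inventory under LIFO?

Ending inventory = $1,794.00

Jan 7, 654 sold [LIFO — newest first]: 316 @ $5.65 + 338 @ $5.40 = $3,610.60
Jan 11, 16 sold [LIFO — newest first]: 16 @ $2.40 = $38.40
Jan 13, 261 sold [LIFO — newest first]: 261 @ $4.85 = $1,265.85
Total COGS = $3,610.60 + $38.40 + $1,265.85 = $4,914.85
Ending inventory: 188 @ $7.50 + 18 @ $5.40 + 71 @ $2.40 + 24 @ $4.85 = $1,794.00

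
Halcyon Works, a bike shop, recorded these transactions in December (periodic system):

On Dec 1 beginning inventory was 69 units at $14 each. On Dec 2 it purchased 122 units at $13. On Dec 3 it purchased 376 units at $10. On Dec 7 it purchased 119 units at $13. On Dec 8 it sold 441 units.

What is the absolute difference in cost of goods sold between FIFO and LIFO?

$285

FIFO COGS: 69 @ $14 + 122 @ $13 + 250 @ $10 = $5,052
LIFO COGS: 119 @ $13 + 322 @ $10 = $4,767
Difference = |$5,052 − $4,767| = $285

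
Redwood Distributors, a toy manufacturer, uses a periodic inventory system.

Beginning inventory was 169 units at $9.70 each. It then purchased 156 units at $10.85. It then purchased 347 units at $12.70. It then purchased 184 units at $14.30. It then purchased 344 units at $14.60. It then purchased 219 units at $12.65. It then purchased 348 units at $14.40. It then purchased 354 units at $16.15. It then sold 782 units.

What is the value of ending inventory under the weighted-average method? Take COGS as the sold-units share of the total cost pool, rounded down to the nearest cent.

Ending inventory = $18,239.10

Sale 1, sell 782: 782/2121 × $28,891.05 → $10,651.95
Ending inventory (cost pool remaining) = $18,239.10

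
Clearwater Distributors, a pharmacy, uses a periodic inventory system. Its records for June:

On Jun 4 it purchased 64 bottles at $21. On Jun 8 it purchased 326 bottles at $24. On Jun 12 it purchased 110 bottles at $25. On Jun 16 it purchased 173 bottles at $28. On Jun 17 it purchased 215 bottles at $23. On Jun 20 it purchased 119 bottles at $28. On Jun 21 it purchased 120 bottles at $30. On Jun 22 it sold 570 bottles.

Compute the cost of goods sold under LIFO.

COGS = $15,125

Jun 22, 570 sold [LIFO — newest first]: 120 @ $30 + 119 @ $28 + 215 @ $23 + 116 @ $28 = $15,125
Ending inventory: 64 @ $21 + 326 @ $24 + 110 @ $25 + 57 @ $28 = $13,514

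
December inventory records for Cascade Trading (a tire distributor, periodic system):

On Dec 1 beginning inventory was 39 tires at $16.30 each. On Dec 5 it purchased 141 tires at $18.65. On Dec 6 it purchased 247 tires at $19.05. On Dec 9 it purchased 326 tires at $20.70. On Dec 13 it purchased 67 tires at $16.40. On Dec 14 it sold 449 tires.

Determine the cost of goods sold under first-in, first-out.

COGS = $8,426.10

Dec 14, 449 sold [FIFO — oldest first]: 39 @ $16.30 + 141 @ $18.65 + 247 @ $19.05 + 22 @ $20.70 = $8,426.10
Ending inventory: 304 @ $20.70 + 67 @ $16.40 = $7,391.60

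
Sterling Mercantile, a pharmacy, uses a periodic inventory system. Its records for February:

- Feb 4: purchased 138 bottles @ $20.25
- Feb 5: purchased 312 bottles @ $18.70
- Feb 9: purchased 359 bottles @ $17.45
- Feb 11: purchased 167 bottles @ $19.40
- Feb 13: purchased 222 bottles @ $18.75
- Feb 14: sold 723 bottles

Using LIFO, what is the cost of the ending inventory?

Feb 14, 723 sold [LIFO — newest first]: 222 @ $18.75 + 167 @ $19.40 + 334 @ $17.45 = $13,230.60
Ending inventory: 138 @ $20.25 + 312 @ $18.70 + 25 @ $17.45 = $9,065.15
Check: goods available $22,295.75 = COGS $13,230.60 + ending $9,065.15

Ending inventory = $9,065.15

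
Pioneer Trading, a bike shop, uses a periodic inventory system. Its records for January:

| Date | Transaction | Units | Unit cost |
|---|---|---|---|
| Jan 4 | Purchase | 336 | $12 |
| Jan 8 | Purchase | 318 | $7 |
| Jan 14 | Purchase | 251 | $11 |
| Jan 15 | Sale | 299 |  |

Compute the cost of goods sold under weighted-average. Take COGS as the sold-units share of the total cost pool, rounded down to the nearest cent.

Jan 15, sell 299: 299/905 × $9,019.00 → $2,979.75
Ending inventory (cost pool remaining) = $6,039.25

COGS = $2,979.75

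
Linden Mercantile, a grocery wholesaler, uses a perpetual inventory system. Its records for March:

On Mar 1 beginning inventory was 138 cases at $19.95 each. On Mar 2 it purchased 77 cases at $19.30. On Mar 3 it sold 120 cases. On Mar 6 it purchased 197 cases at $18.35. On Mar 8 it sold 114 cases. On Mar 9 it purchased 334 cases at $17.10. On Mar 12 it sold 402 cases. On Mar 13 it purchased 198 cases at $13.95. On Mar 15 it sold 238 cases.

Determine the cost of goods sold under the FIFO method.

Mar 3, 120 sold [FIFO — oldest first]: 120 @ $19.95 = $2,394.00
Mar 8, 114 sold [FIFO — oldest first]: 18 @ $19.95 + 77 @ $19.30 + 19 @ $18.35 = $2,193.85
Mar 12, 402 sold [FIFO — oldest first]: 178 @ $18.35 + 224 @ $17.10 = $7,096.70
Mar 15, 238 sold [FIFO — oldest first]: 110 @ $17.10 + 128 @ $13.95 = $3,666.60
Total COGS = $2,394.00 + $2,193.85 + $7,096.70 + $3,666.60 = $15,351.15
Ending inventory: 70 @ $13.95 = $976.50

COGS = $15,351.15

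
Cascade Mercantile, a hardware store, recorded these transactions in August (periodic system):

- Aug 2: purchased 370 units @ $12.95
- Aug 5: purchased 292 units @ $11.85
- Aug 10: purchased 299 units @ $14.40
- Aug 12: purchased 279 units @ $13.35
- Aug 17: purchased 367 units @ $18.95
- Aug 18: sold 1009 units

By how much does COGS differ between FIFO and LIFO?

$2,545.20

FIFO COGS: 370 @ $12.95 + 292 @ $11.85 + 299 @ $14.40 + 48 @ $13.35 = $13,198.10
LIFO COGS: 367 @ $18.95 + 279 @ $13.35 + 299 @ $14.40 + 64 @ $11.85 = $15,743.30
Difference = |$13,198.10 − $15,743.30| = $2,545.20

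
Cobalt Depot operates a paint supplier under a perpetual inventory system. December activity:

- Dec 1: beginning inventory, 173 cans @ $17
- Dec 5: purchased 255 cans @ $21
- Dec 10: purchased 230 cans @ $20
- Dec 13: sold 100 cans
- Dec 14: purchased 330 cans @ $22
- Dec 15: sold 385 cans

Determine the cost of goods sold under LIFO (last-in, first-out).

Dec 13, 100 sold [LIFO — newest first]: 100 @ $20 = $2,000
Dec 15, 385 sold [LIFO — newest first]: 330 @ $22 + 55 @ $20 = $8,360
Total COGS = $2,000 + $8,360 = $10,360
Ending inventory: 173 @ $17 + 255 @ $21 + 75 @ $20 = $9,796
Check: goods available $20,156 = COGS $10,360 + ending $9,796

COGS = $10,360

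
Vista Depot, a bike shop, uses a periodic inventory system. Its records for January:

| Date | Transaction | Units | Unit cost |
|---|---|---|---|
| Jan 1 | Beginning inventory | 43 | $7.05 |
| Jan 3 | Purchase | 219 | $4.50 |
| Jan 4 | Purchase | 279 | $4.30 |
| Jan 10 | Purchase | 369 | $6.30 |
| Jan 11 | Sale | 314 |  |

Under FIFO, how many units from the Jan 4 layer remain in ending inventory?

Jan 11, 314 sold [FIFO — oldest first]: 43 @ $7.05 + 219 @ $4.50 + 52 @ $4.30 = $1,512.25
Ending inventory: 227 @ $4.30 + 369 @ $6.30 = $3,300.80

227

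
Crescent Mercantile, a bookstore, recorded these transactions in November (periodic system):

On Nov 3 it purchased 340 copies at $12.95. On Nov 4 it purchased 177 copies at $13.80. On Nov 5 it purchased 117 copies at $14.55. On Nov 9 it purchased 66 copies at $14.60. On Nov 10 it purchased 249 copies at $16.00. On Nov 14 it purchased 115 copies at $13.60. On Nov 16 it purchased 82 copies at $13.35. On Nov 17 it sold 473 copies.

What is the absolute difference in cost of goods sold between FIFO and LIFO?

FIFO COGS: 340 @ $12.95 + 133 @ $13.80 = $6,238.40
LIFO COGS: 82 @ $13.35 + 115 @ $13.60 + 249 @ $16.00 + 27 @ $14.60 = $7,036.90
Difference = |$6,238.40 − $7,036.90| = $798.50

$798.50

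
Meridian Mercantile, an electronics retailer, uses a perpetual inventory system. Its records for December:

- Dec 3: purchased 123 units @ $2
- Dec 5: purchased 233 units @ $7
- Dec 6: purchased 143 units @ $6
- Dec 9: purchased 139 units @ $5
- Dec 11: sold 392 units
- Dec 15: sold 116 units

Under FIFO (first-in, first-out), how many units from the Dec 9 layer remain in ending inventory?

130

Dec 11, 392 sold [FIFO — oldest first]: 123 @ $2 + 233 @ $7 + 36 @ $6 = $2,093
Dec 15, 116 sold [FIFO — oldest first]: 107 @ $6 + 9 @ $5 = $687
Total COGS = $2,093 + $687 = $2,780
Ending inventory: 130 @ $5 = $650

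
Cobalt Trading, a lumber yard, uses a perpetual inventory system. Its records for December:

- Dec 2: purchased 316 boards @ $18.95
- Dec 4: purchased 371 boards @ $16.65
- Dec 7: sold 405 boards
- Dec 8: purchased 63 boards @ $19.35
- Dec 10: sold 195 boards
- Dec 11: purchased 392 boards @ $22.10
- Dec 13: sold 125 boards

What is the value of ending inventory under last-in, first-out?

Ending inventory = $8,743.20

Dec 7, 405 sold [LIFO — newest first]: 371 @ $16.65 + 34 @ $18.95 = $6,821.45
Dec 10, 195 sold [LIFO — newest first]: 63 @ $19.35 + 132 @ $18.95 = $3,720.45
Dec 13, 125 sold [LIFO — newest first]: 125 @ $22.10 = $2,762.50
Total COGS = $6,821.45 + $3,720.45 + $2,762.50 = $13,304.40
Ending inventory: 150 @ $18.95 + 267 @ $22.10 = $8,743.20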